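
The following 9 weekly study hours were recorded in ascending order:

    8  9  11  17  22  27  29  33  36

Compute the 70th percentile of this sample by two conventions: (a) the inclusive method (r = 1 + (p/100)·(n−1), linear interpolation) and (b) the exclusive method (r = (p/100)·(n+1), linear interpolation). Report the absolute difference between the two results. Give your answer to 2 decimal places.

0.80

n = 9.
(a) r = 6.6; between ranks 6 (27) and 7 (29): 28.2.
(b) r = 7 → value at rank 7 = 29.
|28.2 − 29| = 0.8.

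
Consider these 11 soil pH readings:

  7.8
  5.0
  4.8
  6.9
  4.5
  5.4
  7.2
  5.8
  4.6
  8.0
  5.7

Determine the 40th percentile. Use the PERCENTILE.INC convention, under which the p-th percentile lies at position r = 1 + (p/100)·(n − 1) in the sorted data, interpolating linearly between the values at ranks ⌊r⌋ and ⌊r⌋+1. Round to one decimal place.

Sorted: 4.5, 4.6, 4.8, 5.0, 5.4, 5.7, 5.8, 6.9, 7.2, 7.8, 8.0.
n = 11.
r = 1 + (40/100)·(11 − 1) = 1 + 4 = 5.
r is an integer, so P40 is the value at rank 5: 5.4.

5.4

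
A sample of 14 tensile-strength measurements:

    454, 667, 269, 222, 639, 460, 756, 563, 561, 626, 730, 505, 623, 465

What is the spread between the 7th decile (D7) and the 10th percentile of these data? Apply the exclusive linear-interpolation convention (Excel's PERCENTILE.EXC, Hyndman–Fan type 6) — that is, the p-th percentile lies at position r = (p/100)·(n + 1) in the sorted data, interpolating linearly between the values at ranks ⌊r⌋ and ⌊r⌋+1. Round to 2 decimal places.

Sorted: 222, 269, 454, 460, 465, 505, 561, 563, 623, 626, 639, 667, 730, 756.
n = 14.
P10: r = 1.5; ranks 1–2 are 222, 269; interpolating gives 245.5.
P70: r = 10.5; ranks 10–11 are 626, 639; interpolating gives 632.5.
Difference: 632.5 − 245.5 = 387.

387.00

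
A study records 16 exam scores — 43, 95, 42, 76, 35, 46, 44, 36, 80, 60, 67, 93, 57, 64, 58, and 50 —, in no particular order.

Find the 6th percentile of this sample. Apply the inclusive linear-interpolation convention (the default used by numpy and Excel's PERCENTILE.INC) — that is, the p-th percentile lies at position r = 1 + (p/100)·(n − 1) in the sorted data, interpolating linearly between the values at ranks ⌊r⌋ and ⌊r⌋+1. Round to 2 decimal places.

35.90

Sorted: 35, 36, 42, 43, 44, 46, 50, 57, 58, 60, 64, 67, 76, 80, 93, 95.
n = 16.
r = 1 + (6/100)·(16 − 1) = 1 + 0.9 = 1.9.
Rank 1 is 35 and rank 2 is 36.
Interpolate: 35 + 0.9·(36 − 35) = 35 + 0.9·1 = 35.9.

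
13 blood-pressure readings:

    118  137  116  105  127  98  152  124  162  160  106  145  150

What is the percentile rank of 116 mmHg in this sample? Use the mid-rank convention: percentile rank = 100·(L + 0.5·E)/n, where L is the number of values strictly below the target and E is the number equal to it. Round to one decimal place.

Sorted: 98, 105, 106, 116, 118, 124, 127, 137, 145, 150, 152, 160, 162.
Count below 116: L = 3; count equal: E = 1; n = 13.
Percentile rank = 100·(3 + 0.5·1)/13 = 100·3.5/13 = 26.92.

26.9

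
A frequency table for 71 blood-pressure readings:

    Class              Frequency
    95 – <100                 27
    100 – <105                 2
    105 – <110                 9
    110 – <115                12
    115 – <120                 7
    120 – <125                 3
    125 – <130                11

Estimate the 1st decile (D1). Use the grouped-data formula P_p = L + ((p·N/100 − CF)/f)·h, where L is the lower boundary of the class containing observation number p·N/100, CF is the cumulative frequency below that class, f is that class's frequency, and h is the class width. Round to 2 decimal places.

N = 71; target position k = 10/100 · 71 = 7.1.
Cumulative frequencies: 27, 29, 38, 50, 57, 60, 71.
Observation 7.1 falls in the class 95 – <100.
L = 95, CF = 0, f = 27, h = 5.
P10 = 95 + ((7.1 − 0)/27)·5 = 95 + 1.31481 = 96.3148.

96.31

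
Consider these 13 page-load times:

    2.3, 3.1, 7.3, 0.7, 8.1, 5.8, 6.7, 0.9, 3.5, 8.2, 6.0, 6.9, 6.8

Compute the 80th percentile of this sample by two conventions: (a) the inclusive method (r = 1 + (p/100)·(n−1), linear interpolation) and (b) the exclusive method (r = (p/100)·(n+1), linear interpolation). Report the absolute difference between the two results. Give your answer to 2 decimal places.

0.32

Sorted: 0.7, 0.9, 2.3, 3.1, 3.5, 5.8, 6.0, 6.7, 6.8, 6.9, 7.3, 8.1, 8.2.
n = 13.
(a) r = 10.6; between ranks 10 (6.9) and 11 (7.3): 7.14.
(b) r = 11.2; between ranks 11 (7.3) and 12 (8.1): 7.46.
|7.14 − 7.46| = 0.32.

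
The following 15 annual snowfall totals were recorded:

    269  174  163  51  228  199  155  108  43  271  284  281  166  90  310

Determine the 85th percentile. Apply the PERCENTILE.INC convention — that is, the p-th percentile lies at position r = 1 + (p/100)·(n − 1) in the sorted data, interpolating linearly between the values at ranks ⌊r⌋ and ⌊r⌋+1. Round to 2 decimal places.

Sorted: 43, 51, 90, 108, 155, 163, 166, 174, 199, 228, 269, 271, 281, 284, 310.
n = 15.
r = 1 + (85/100)·(15 − 1) = 1 + 11.9 = 12.9.
Rank 12 is 271 and rank 13 is 281.
Interpolate: 271 + 0.9·(281 − 271) = 271 + 0.9·10 = 280.

280.00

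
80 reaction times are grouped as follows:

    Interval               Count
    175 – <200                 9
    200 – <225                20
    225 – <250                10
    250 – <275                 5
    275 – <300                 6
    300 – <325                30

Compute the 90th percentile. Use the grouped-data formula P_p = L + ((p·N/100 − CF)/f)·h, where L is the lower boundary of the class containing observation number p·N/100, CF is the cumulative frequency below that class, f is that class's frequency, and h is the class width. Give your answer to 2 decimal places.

N = 80; target position k = 90/100 · 80 = 72.
Cumulative frequencies: 9, 29, 39, 44, 50, 80.
Observation 72 falls in the class 300 – <325.
L = 300, CF = 50, f = 30, h = 25.
P90 = 300 + ((72 − 50)/30)·25 = 300 + 18.3333 = 318.333.

318.33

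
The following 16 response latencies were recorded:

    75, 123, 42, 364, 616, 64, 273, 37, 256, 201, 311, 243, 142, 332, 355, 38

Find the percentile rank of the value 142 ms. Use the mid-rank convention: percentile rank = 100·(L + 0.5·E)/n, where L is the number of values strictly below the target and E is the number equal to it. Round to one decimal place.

Sorted: 37, 38, 42, 64, 75, 123, 142, 201, 243, 256, 273, 311, 332, 355, 364, 616.
Count below 142: L = 6; count equal: E = 1; n = 16.
Percentile rank = 100·(6 + 0.5·1)/16 = 100·6.5/16 = 40.62.

40.6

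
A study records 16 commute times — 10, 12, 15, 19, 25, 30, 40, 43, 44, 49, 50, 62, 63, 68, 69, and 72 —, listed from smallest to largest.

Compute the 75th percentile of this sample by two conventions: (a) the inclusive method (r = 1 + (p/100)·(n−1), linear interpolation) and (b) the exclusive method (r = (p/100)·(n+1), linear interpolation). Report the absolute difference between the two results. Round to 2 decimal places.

n = 16.
(a) r = 12.25; between ranks 12 (62) and 13 (63): 62.25.
(b) r = 12.75; between ranks 12 (62) and 13 (63): 62.75.
|62.25 − 62.75| = 0.5.

0.50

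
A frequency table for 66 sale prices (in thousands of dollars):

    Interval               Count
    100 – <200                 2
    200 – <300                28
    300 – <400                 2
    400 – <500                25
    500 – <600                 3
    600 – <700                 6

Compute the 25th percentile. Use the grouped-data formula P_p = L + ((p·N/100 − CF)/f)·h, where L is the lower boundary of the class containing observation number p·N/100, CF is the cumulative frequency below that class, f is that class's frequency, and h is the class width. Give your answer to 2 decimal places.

251.79

N = 66; target position k = 25/100 · 66 = 16.5.
Cumulative frequencies: 2, 30, 32, 57, 60, 66.
Observation 16.5 falls in the class 200 – <300.
L = 200, CF = 2, f = 28, h = 100.
P25 = 200 + ((16.5 − 2)/28)·100 = 200 + 51.7857 = 251.786.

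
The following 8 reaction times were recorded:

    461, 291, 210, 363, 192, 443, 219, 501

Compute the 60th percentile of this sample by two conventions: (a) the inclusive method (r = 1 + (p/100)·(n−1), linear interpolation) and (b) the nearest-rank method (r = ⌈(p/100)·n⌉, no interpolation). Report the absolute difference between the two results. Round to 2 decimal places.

Sorted: 192, 210, 219, 291, 363, 443, 461, 501.
n = 8.
(a) r = 5.2; between ranks 5 (363) and 6 (443): 379.
(b) the nearest-rank method: rank 5 → 363.
|379 − 363| = 16.

16.00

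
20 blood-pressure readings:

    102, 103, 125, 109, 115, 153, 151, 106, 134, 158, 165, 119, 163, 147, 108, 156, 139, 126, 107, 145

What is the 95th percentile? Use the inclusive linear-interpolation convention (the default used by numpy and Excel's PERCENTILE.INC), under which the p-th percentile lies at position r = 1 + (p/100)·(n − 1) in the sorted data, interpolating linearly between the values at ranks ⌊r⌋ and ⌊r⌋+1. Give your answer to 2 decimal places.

163.10

Sorted: 102, 103, 106, 107, 108, 109, 115, 119, 125, 126, 134, 139, 145, 147, 151, 153, 156, 158, 163, 165.
n = 20.
r = 1 + (95/100)·(20 − 1) = 1 + 18.05 = 19.05.
Rank 19 is 163 and rank 20 is 165.
Interpolate: 163 + 0.05·(165 − 163) = 163 + 0.05·2 = 163.1.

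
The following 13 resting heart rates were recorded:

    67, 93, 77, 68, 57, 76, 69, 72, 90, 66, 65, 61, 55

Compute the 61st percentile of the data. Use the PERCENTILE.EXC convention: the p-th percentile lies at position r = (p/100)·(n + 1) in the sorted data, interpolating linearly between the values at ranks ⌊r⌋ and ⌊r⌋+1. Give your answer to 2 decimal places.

Sorted: 55, 57, 61, 65, 66, 67, 68, 69, 72, 76, 77, 90, 93.
n = 13.
r = (61/100)·(13 + 1) = 8.54.
Rank 8 is 69 and rank 9 is 72.
Interpolate: 69 + 0.54·(72 − 69) = 69 + 0.54·3 = 70.62.

70.62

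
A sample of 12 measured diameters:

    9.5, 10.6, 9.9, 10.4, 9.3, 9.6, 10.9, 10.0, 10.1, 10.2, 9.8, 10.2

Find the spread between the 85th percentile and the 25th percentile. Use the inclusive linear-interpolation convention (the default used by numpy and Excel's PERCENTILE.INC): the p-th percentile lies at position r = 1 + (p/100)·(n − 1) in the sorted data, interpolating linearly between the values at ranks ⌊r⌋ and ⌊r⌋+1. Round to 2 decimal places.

0.72

Sorted: 9.3, 9.5, 9.6, 9.8, 9.9, 10.0, 10.1, 10.2, 10.2, 10.4, 10.6, 10.9.
n = 12.
P25: r = 3.75; ranks 3–4 are 9.6, 9.8; interpolating gives 9.75.
P85: r = 10.35; ranks 10–11 are 10.4, 10.6; interpolating gives 10.47.
Difference: 10.47 − 9.75 = 0.72.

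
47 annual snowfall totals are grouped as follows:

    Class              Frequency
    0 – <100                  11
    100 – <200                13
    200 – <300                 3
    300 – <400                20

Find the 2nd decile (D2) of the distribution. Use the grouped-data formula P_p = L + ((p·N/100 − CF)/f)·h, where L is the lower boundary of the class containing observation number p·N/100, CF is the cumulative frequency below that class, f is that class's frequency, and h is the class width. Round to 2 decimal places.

85.45

N = 47; target position k = 20/100 · 47 = 9.4.
Cumulative frequencies: 11, 24, 27, 47.
Observation 9.4 falls in the class 0 – <100.
L = 0, CF = 0, f = 11, h = 100.
P20 = 0 + ((9.4 − 0)/11)·100 = 0 + 85.4545 = 85.4545.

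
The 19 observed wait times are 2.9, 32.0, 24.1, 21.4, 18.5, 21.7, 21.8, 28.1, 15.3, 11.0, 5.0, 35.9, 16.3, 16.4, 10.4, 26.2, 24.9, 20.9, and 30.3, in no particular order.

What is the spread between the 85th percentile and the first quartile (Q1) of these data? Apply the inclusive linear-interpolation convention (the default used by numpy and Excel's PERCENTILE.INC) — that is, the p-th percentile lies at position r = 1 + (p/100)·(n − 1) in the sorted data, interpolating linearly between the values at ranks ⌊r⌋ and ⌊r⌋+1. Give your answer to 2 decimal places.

Sorted: 2.9, 5.0, 10.4, 11.0, 15.3, 16.3, 16.4, 18.5, 20.9, 21.4, 21.7, 21.8, 24.1, 24.9, 26.2, 28.1, 30.3, 32.0, 35.9.
n = 19.
P25: r = 5.5; ranks 5–6 are 15.3, 16.3; interpolating gives 15.8.
P85: r = 16.3; ranks 16–17 are 28.1, 30.3; interpolating gives 28.76.
Difference: 28.76 − 15.8 = 12.96.

12.96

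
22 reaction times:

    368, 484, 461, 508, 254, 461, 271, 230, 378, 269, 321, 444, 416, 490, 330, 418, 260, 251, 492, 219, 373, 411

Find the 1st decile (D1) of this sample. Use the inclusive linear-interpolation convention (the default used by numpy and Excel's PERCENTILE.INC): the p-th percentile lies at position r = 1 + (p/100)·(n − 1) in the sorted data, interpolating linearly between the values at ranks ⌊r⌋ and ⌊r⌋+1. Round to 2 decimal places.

251.30

Sorted: 219, 230, 251, 254, 260, 269, 271, 321, 330, 368, 373, 378, 411, 416, 418, 444, 461, 461, 484, 490, 492, 508.
n = 22.
r = 1 + (10/100)·(22 − 1) = 1 + 2.1 = 3.1.
Rank 3 is 251 and rank 4 is 254.
Interpolate: 251 + 0.1·(254 − 251) = 251 + 0.1·3 = 251.3.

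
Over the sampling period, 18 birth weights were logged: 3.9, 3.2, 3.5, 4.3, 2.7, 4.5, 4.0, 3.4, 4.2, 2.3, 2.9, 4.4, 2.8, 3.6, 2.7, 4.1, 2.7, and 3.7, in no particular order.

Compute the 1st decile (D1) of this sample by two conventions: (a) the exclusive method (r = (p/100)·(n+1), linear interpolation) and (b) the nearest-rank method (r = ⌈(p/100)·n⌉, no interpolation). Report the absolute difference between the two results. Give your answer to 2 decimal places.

0.04

Sorted: 2.3, 2.7, 2.7, 2.7, 2.8, 2.9, 3.2, 3.4, 3.5, 3.6, 3.7, 3.9, 4.0, 4.1, 4.2, 4.3, 4.4, 4.5.
n = 18.
(a) r = 1.9; between ranks 1 (2.3) and 2 (2.7): 2.66.
(b) the nearest-rank method: rank 2 → 2.7.
|2.66 − 2.7| = 0.04.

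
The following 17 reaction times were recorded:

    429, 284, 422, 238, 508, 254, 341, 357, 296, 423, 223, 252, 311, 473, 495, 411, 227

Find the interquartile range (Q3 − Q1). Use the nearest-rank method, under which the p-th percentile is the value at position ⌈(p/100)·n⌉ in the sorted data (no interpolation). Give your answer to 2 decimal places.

Sorted: 223, 227, 238, 252, 254, 284, 296, 311, 341, 357, 411, 422, 423, 429, 473, 495, 508.
n = 17.
P25: rank ⌈25/100·17⌉ = 5 → 254.
P75: rank ⌈75/100·17⌉ = 13 → 423.
Difference: 423 − 254 = 169.

169.00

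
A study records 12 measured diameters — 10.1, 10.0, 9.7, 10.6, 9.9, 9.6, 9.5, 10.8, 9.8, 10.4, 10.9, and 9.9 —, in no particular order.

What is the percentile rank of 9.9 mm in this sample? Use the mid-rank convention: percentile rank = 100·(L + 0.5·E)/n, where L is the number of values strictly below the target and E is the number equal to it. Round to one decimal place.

41.7

Sorted: 9.5, 9.6, 9.7, 9.8, 9.9, 9.9, 10.0, 10.1, 10.4, 10.6, 10.8, 10.9.
Count below 9.9: L = 4; count equal: E = 2; n = 12.
Percentile rank = 100·(4 + 0.5·2)/12 = 100·5/12 = 41.67.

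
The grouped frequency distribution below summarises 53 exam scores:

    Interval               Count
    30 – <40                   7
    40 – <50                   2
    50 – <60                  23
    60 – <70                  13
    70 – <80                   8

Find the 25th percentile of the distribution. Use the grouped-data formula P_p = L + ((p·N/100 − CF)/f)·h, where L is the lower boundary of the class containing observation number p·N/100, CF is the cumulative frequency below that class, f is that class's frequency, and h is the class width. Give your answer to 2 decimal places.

51.85

N = 53; target position k = 25/100 · 53 = 13.25.
Cumulative frequencies: 7, 9, 32, 45, 53.
Observation 13.25 falls in the class 50 – <60.
L = 50, CF = 9, f = 23, h = 10.
P25 = 50 + ((13.25 − 9)/23)·10 = 50 + 1.84783 = 51.8478.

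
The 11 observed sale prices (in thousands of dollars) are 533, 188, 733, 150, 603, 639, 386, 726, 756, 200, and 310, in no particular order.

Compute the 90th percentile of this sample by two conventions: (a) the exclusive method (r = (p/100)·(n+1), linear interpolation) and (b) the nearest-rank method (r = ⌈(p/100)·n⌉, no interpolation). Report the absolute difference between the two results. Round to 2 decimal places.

18.40

Sorted: 150, 188, 200, 310, 386, 533, 603, 639, 726, 733, 756.
n = 11.
(a) r = 10.8; between ranks 10 (733) and 11 (756): 751.4.
(b) the nearest-rank method: rank 10 → 733.
|751.4 − 733| = 18.4.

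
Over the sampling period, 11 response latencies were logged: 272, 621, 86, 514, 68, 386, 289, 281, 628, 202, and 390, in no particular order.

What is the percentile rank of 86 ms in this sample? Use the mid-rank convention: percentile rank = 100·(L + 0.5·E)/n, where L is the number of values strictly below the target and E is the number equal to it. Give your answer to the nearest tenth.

13.6

Sorted: 68, 86, 202, 272, 281, 289, 386, 390, 514, 621, 628.
Count below 86: L = 1; count equal: E = 1; n = 11.
Percentile rank = 100·(1 + 0.5·1)/11 = 100·1.5/11 = 13.64.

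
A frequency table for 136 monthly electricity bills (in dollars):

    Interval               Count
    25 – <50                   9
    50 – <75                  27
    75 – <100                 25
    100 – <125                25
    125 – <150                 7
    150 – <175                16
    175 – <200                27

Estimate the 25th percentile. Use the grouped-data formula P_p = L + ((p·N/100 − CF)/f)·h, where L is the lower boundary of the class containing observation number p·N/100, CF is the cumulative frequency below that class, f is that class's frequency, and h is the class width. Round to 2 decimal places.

73.15

N = 136; target position k = 25/100 · 136 = 34.
Cumulative frequencies: 9, 36, 61, 86, 93, 109, 136.
Observation 34 falls in the class 50 – <75.
L = 50, CF = 9, f = 27, h = 25.
P25 = 50 + ((34 − 9)/27)·25 = 50 + 23.1481 = 73.1481.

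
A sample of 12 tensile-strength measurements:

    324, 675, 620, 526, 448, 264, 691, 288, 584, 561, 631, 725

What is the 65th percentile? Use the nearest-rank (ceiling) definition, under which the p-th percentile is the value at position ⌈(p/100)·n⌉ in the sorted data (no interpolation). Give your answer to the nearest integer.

Sorted: 264, 288, 324, 448, 526, 561, 584, 620, 631, 675, 691, 725.
n = 12.
Position = ⌈65/100 · 12⌉ = ⌈7.8⌉ = 8.
The value at rank 8 is 620.

620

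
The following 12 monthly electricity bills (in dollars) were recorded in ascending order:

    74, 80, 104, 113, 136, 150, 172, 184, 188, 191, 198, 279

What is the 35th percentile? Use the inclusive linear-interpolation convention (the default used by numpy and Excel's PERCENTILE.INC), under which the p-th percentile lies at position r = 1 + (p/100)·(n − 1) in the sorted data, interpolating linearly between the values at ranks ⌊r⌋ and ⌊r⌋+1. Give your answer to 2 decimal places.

n = 12.
r = 1 + (35/100)·(12 − 1) = 1 + 3.85 = 4.85.
Rank 4 is 113 and rank 5 is 136.
Interpolate: 113 + 0.85·(136 − 113) = 113 + 0.85·23 = 132.55.

132.55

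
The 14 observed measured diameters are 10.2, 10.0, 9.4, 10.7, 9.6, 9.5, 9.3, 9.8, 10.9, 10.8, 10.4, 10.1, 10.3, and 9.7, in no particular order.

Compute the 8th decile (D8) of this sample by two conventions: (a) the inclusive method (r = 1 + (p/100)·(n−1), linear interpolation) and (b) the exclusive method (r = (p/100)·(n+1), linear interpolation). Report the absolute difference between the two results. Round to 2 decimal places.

0.18

Sorted: 9.3, 9.4, 9.5, 9.6, 9.7, 9.8, 10.0, 10.1, 10.2, 10.3, 10.4, 10.7, 10.8, 10.9.
n = 14.
(a) r = 11.4; between ranks 11 (10.4) and 12 (10.7): 10.52.
(b) r = 12 → value at rank 12 = 10.7.
|10.52 − 10.7| = 0.18.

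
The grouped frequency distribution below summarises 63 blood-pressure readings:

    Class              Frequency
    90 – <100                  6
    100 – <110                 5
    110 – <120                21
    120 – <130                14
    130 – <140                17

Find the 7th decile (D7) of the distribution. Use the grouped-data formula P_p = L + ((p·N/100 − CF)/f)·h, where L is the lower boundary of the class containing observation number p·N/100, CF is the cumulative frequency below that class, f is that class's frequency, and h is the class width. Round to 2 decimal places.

N = 63; target position k = 70/100 · 63 = 44.1.
Cumulative frequencies: 6, 11, 32, 46, 63.
Observation 44.1 falls in the class 120 – <130.
L = 120, CF = 32, f = 14, h = 10.
P70 = 120 + ((44.1 − 32)/14)·10 = 120 + 8.64286 = 128.643.

128.64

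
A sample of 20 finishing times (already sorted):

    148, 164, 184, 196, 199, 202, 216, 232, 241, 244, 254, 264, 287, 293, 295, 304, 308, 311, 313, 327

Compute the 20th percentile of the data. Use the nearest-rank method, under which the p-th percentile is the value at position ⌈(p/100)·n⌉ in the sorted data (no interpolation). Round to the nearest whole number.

196

n = 20.
Position = ⌈20/100 · 20⌉ = ⌈4⌉ = 4.
The value at rank 4 is 196.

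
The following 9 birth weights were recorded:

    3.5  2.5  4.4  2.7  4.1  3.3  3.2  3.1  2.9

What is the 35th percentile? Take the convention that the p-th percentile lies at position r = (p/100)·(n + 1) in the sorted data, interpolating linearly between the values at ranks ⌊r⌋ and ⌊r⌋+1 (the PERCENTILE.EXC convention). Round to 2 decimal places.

3.00

Sorted: 2.5, 2.7, 2.9, 3.1, 3.2, 3.3, 3.5, 4.1, 4.4.
n = 9.
r = (35/100)·(9 + 1) = 3.5.
Rank 3 is 2.9 and rank 4 is 3.1.
Interpolate: 2.9 + 0.5·(3.1 − 2.9) = 2.9 + 0.5·0.2 = 3.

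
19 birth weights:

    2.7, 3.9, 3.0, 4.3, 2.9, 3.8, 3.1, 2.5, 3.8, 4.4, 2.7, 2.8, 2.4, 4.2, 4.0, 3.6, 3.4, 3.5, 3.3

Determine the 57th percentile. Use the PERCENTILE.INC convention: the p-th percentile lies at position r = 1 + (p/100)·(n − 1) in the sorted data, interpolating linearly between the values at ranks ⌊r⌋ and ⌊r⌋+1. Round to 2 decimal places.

Sorted: 2.4, 2.5, 2.7, 2.7, 2.8, 2.9, 3.0, 3.1, 3.3, 3.4, 3.5, 3.6, 3.8, 3.8, 3.9, 4.0, 4.2, 4.3, 4.4.
n = 19.
r = 1 + (57/100)·(19 − 1) = 1 + 10.26 = 11.26.
Rank 11 is 3.5 and rank 12 is 3.6.
Interpolate: 3.5 + 0.26·(3.6 − 3.5) = 3.5 + 0.26·0.1 = 3.526.

3.53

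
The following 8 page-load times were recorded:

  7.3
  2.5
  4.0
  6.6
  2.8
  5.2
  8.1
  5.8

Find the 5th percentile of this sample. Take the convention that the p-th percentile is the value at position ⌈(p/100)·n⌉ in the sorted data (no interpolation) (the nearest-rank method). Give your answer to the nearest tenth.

2.5

Sorted: 2.5, 2.8, 4.0, 5.2, 5.8, 6.6, 7.3, 8.1.
n = 8.
Position = ⌈5/100 · 8⌉ = ⌈0.4⌉ = 1.
The value at rank 1 is 2.5.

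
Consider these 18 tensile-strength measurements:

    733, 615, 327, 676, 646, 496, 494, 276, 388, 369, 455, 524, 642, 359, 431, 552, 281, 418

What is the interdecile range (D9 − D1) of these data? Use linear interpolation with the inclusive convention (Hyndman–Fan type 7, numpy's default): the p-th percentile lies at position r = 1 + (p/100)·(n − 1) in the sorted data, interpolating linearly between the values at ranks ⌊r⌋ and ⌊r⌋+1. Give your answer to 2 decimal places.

Sorted: 276, 281, 327, 359, 369, 388, 418, 431, 455, 494, 496, 524, 552, 615, 642, 646, 676, 733.
n = 18.
P10: r = 2.7; ranks 2–3 are 281, 327; interpolating gives 313.2.
P90: r = 16.3; ranks 16–17 are 646, 676; interpolating gives 655.
Difference: 655 − 313.2 = 341.8.

341.80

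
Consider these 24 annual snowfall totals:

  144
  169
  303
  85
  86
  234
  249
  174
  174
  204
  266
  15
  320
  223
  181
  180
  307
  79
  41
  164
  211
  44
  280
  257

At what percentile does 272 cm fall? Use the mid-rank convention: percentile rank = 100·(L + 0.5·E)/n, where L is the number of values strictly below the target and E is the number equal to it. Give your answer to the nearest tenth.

Sorted: 15, 41, 44, 79, 85, 86, 144, 164, 169, 174, 174, 180, 181, 204, 211, 223, 234, 249, 257, 266, 280, 303, 307, 320.
Count below 272: L = 20; count equal: E = 0; n = 24.
Percentile rank = 100·(20 + 0.5·0)/24 = 100·20/24 = 83.33.

83.3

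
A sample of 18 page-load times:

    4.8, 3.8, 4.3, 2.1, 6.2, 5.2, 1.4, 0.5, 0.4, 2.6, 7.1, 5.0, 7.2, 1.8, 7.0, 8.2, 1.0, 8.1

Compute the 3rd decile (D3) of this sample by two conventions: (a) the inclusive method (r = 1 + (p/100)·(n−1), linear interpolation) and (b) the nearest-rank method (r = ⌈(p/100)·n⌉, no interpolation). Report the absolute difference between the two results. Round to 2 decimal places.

0.05

Sorted: 0.4, 0.5, 1.0, 1.4, 1.8, 2.1, 2.6, 3.8, 4.3, 4.8, 5.0, 5.2, 6.2, 7.0, 7.1, 7.2, 8.1, 8.2.
n = 18.
(a) r = 6.1; between ranks 6 (2.1) and 7 (2.6): 2.15.
(b) the nearest-rank method: rank 6 → 2.1.
|2.15 − 2.1| = 0.05.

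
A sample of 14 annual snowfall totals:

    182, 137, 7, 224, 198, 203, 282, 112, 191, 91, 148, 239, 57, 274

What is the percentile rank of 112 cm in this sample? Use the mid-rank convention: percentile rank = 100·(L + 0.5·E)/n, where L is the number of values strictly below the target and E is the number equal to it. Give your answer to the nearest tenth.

Sorted: 7, 57, 91, 112, 137, 148, 182, 191, 198, 203, 224, 239, 274, 282.
Count below 112: L = 3; count equal: E = 1; n = 14.
Percentile rank = 100·(3 + 0.5·1)/14 = 100·3.5/14 = 25.

25.0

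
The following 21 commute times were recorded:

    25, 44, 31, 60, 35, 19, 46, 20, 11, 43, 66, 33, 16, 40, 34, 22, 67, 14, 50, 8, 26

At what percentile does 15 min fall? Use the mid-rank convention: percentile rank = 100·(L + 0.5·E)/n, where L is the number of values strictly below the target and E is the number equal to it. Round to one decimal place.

Sorted: 8, 11, 14, 16, 19, 20, 22, 25, 26, 31, 33, 34, 35, 40, 43, 44, 46, 50, 60, 66, 67.
Count below 15: L = 3; count equal: E = 0; n = 21.
Percentile rank = 100·(3 + 0.5·0)/21 = 100·3/21 = 14.29.

14.3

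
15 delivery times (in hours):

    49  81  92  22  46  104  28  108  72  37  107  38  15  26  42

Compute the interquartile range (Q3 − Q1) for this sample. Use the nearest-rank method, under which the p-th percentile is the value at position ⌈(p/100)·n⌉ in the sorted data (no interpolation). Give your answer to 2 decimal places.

64.00

Sorted: 15, 22, 26, 28, 37, 38, 42, 46, 49, 72, 81, 92, 104, 107, 108.
n = 15.
P25: rank ⌈25/100·15⌉ = 4 → 28.
P75: rank ⌈75/100·15⌉ = 12 → 92.
Difference: 92 − 28 = 64.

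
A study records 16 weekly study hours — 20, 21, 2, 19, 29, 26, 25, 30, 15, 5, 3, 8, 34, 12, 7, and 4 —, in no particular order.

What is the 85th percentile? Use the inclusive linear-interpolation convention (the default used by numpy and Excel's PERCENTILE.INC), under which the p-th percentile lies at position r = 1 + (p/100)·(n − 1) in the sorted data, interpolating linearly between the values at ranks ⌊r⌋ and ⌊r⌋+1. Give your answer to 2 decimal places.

28.25

Sorted: 2, 3, 4, 5, 7, 8, 12, 15, 19, 20, 21, 25, 26, 29, 30, 34.
n = 16.
r = 1 + (85/100)·(16 − 1) = 1 + 12.75 = 13.75.
Rank 13 is 26 and rank 14 is 29.
Interpolate: 26 + 0.75·(29 − 26) = 26 + 0.75·3 = 28.25.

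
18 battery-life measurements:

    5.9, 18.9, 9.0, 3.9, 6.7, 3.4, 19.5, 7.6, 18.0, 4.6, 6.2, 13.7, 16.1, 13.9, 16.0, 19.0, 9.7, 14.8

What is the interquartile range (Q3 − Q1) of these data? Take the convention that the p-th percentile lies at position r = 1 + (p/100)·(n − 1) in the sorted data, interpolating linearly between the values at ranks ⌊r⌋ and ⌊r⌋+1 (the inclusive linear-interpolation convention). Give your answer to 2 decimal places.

9.75

Sorted: 3.4, 3.9, 4.6, 5.9, 6.2, 6.7, 7.6, 9.0, 9.7, 13.7, 13.9, 14.8, 16.0, 16.1, 18.0, 18.9, 19.0, 19.5.
n = 18.
P25: r = 5.25; ranks 5–6 are 6.2, 6.7; interpolating gives 6.325.
P75: r = 13.75; ranks 13–14 are 16.0, 16.1; interpolating gives 16.075.
Difference: 16.075 − 6.325 = 9.75.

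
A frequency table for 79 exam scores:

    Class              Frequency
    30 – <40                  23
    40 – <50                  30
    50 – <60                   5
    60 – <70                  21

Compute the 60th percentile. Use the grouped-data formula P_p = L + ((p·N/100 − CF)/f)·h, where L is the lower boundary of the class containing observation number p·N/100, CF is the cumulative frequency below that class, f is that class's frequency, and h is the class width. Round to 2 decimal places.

N = 79; target position k = 60/100 · 79 = 47.4.
Cumulative frequencies: 23, 53, 58, 79.
Observation 47.4 falls in the class 40 – <50.
L = 40, CF = 23, f = 30, h = 10.
P60 = 40 + ((47.4 − 23)/30)·10 = 40 + 8.13333 = 48.1333.

48.13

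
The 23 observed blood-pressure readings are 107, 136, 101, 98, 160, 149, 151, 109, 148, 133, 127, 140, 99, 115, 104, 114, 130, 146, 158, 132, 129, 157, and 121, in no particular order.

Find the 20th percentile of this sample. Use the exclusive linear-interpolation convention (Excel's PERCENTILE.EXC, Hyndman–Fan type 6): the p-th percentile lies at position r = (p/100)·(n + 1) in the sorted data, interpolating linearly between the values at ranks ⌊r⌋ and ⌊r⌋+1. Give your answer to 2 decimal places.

106.40

Sorted: 98, 99, 101, 104, 107, 109, 114, 115, 121, 127, 129, 130, 132, 133, 136, 140, 146, 148, 149, 151, 157, 158, 160.
n = 23.
r = (20/100)·(23 + 1) = 4.8.
Rank 4 is 104 and rank 5 is 107.
Interpolate: 104 + 0.8·(107 − 104) = 104 + 0.8·3 = 106.4.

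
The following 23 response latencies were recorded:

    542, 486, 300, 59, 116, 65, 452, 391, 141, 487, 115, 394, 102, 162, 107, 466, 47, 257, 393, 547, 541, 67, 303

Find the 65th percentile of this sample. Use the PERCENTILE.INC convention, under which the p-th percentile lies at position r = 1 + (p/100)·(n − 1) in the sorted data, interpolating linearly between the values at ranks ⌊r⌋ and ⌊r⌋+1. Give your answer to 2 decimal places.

393.30

Sorted: 47, 59, 65, 67, 102, 107, 115, 116, 141, 162, 257, 300, 303, 391, 393, 394, 452, 466, 486, 487, 541, 542, 547.
n = 23.
r = 1 + (65/100)·(23 − 1) = 1 + 14.3 = 15.3.
Rank 15 is 393 and rank 16 is 394.
Interpolate: 393 + 0.3·(394 − 393) = 393 + 0.3·1 = 393.3.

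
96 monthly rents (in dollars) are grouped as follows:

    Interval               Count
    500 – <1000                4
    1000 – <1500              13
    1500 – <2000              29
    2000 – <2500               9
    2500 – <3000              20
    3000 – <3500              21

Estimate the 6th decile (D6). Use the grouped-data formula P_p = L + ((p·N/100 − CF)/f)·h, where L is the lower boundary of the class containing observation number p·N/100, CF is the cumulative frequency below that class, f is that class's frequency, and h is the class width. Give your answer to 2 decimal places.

2565.00

N = 96; target position k = 60/100 · 96 = 57.6.
Cumulative frequencies: 4, 17, 46, 55, 75, 96.
Observation 57.6 falls in the class 2500 – <3000.
L = 2500, CF = 55, f = 20, h = 500.
P60 = 2500 + ((57.6 − 55)/20)·500 = 2500 + 65 = 2565.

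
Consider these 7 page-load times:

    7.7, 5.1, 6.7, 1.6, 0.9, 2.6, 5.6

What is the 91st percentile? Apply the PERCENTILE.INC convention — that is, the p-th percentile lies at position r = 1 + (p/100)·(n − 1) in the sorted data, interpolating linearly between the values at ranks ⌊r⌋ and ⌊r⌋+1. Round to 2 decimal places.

7.16

Sorted: 0.9, 1.6, 2.6, 5.1, 5.6, 6.7, 7.7.
n = 7.
r = 1 + (91/100)·(7 − 1) = 1 + 5.46 = 6.46.
Rank 6 is 6.7 and rank 7 is 7.7.
Interpolate: 6.7 + 0.46·(7.7 − 6.7) = 6.7 + 0.46·1 = 7.16.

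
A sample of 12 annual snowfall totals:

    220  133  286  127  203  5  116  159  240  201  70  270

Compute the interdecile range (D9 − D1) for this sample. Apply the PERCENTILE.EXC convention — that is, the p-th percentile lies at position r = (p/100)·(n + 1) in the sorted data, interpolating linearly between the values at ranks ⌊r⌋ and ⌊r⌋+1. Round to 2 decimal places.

256.70

Sorted: 5, 70, 116, 127, 133, 159, 201, 203, 220, 240, 270, 286.
n = 12.
P10: r = 1.3; ranks 1–2 are 5, 70; interpolating gives 24.5.
P90: r = 11.7; ranks 11–12 are 270, 286; interpolating gives 281.2.
Difference: 281.2 − 24.5 = 256.7.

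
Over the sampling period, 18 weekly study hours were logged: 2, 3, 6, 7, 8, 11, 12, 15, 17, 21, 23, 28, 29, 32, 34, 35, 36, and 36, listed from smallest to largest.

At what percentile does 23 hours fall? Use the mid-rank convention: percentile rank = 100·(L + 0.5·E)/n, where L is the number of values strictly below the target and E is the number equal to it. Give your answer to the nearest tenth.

Count below 23: L = 10; count equal: E = 1; n = 18.
Percentile rank = 100·(10 + 0.5·1)/18 = 100·10.5/18 = 58.33.

58.3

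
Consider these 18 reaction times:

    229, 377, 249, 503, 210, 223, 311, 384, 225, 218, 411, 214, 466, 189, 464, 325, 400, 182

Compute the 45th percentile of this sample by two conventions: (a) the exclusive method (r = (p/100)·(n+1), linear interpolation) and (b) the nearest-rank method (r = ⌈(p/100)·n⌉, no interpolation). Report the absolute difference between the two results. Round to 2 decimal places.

Sorted: 182, 189, 210, 214, 218, 223, 225, 229, 249, 311, 325, 377, 384, 400, 411, 464, 466, 503.
n = 18.
(a) r = 8.55; between ranks 8 (229) and 9 (249): 240.
(b) the nearest-rank method: rank 9 → 249.
|240 − 249| = 9.

9.00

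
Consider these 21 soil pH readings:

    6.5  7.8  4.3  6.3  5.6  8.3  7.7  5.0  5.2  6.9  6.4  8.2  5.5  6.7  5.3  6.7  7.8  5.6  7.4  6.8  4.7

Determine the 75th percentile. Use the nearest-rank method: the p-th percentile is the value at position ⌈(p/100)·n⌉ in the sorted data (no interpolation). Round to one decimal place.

Sorted: 4.3, 4.7, 5.0, 5.2, 5.3, 5.5, 5.6, 5.6, 6.3, 6.4, 6.5, 6.7, 6.7, 6.8, 6.9, 7.4, 7.7, 7.8, 7.8, 8.2, 8.3.
n = 21.
Position = ⌈75/100 · 21⌉ = ⌈15.75⌉ = 16.
The value at rank 16 is 7.4.

7.4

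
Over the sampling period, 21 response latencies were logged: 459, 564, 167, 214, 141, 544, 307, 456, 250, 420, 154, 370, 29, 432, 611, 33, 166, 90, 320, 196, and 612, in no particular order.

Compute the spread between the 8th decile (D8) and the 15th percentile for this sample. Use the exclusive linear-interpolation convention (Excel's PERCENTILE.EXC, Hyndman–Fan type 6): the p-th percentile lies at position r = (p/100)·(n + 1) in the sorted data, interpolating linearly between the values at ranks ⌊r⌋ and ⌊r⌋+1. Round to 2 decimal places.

404.70

Sorted: 29, 33, 90, 141, 154, 166, 167, 196, 214, 250, 307, 320, 370, 420, 432, 456, 459, 544, 564, 611, 612.
n = 21.
P15: r = 3.3; ranks 3–4 are 90, 141; interpolating gives 105.3.
P80: r = 17.6; ranks 17–18 are 459, 544; interpolating gives 510.
Difference: 510 − 105.3 = 404.7.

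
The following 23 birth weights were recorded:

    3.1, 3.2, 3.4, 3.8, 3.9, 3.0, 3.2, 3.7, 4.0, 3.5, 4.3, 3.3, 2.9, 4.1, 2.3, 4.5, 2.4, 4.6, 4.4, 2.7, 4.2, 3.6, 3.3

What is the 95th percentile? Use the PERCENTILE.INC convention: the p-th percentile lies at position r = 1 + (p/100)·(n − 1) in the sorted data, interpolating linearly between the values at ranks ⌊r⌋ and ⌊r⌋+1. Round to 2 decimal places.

Sorted: 2.3, 2.4, 2.7, 2.9, 3.0, 3.1, 3.2, 3.2, 3.3, 3.3, 3.4, 3.5, 3.6, 3.7, 3.8, 3.9, 4.0, 4.1, 4.2, 4.3, 4.4, 4.5, 4.6.
n = 23.
r = 1 + (95/100)·(23 − 1) = 1 + 20.9 = 21.9.
Rank 21 is 4.4 and rank 22 is 4.5.
Interpolate: 4.4 + 0.9·(4.5 − 4.4) = 4.4 + 0.9·0.1 = 4.49.

4.49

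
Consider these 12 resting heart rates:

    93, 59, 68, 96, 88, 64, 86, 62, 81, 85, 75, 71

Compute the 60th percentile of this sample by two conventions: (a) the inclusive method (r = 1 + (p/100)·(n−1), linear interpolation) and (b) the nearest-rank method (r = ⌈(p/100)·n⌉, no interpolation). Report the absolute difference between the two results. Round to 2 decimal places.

Sorted: 59, 62, 64, 68, 71, 75, 81, 85, 86, 88, 93, 96.
n = 12.
(a) r = 7.6; between ranks 7 (81) and 8 (85): 83.4.
(b) the nearest-rank method: rank 8 → 85.
|83.4 − 85| = 1.6.

1.60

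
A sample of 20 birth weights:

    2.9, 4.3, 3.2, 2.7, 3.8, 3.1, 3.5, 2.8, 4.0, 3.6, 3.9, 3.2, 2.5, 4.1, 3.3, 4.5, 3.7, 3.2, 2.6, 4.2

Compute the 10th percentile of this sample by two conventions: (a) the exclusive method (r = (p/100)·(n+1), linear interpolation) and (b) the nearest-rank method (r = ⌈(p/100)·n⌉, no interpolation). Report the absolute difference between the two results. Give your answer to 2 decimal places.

0.01

Sorted: 2.5, 2.6, 2.7, 2.8, 2.9, 3.1, 3.2, 3.2, 3.2, 3.3, 3.5, 3.6, 3.7, 3.8, 3.9, 4.0, 4.1, 4.2, 4.3, 4.5.
n = 20.
(a) r = 2.1; between ranks 2 (2.6) and 3 (2.7): 2.61.
(b) the nearest-rank method: rank 2 → 2.6.
|2.61 − 2.6| = 0.01.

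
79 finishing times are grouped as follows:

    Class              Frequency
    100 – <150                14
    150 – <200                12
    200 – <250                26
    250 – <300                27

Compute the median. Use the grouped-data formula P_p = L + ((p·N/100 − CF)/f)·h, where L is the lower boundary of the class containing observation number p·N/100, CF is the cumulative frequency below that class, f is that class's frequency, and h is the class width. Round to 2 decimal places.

N = 79; target position k = 50/100 · 79 = 39.5.
Cumulative frequencies: 14, 26, 52, 79.
Observation 39.5 falls in the class 200 – <250.
L = 200, CF = 26, f = 26, h = 50.
P50 = 200 + ((39.5 − 26)/26)·50 = 200 + 25.9615 = 225.962.

225.96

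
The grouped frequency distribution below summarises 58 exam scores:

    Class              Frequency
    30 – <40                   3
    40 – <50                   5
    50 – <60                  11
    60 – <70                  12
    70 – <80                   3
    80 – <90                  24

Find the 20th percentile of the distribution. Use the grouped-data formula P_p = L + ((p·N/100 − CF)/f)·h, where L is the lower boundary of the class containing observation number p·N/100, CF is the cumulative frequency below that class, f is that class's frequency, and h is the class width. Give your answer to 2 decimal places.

53.27

N = 58; target position k = 20/100 · 58 = 11.6.
Cumulative frequencies: 3, 8, 19, 31, 34, 58.
Observation 11.6 falls in the class 50 – <60.
L = 50, CF = 8, f = 11, h = 10.
P20 = 50 + ((11.6 − 8)/11)·10 = 50 + 3.27273 = 53.2727.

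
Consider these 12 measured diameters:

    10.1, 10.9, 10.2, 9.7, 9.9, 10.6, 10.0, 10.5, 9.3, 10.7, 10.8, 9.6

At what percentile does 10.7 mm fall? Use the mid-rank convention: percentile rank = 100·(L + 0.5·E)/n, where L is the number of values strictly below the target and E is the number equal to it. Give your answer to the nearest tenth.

Sorted: 9.3, 9.6, 9.7, 9.9, 10.0, 10.1, 10.2, 10.5, 10.6, 10.7, 10.8, 10.9.
Count below 10.7: L = 9; count equal: E = 1; n = 12.
Percentile rank = 100·(9 + 0.5·1)/12 = 100·9.5/12 = 79.17.

79.2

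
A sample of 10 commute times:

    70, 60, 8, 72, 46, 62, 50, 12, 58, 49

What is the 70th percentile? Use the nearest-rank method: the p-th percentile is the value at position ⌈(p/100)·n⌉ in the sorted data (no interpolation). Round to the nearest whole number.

60

Sorted: 8, 12, 46, 49, 50, 58, 60, 62, 70, 72.
n = 10.
Position = ⌈70/100 · 10⌉ = ⌈7⌉ = 7.
The value at rank 7 is 60.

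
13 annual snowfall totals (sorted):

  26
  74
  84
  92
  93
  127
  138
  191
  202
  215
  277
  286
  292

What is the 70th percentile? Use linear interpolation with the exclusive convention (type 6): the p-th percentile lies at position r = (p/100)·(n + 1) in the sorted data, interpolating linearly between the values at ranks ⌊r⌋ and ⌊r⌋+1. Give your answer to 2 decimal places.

212.40

n = 13.
r = (70/100)·(13 + 1) = 9.8.
Rank 9 is 202 and rank 10 is 215.
Interpolate: 202 + 0.8·(215 − 202) = 202 + 0.8·13 = 212.4.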